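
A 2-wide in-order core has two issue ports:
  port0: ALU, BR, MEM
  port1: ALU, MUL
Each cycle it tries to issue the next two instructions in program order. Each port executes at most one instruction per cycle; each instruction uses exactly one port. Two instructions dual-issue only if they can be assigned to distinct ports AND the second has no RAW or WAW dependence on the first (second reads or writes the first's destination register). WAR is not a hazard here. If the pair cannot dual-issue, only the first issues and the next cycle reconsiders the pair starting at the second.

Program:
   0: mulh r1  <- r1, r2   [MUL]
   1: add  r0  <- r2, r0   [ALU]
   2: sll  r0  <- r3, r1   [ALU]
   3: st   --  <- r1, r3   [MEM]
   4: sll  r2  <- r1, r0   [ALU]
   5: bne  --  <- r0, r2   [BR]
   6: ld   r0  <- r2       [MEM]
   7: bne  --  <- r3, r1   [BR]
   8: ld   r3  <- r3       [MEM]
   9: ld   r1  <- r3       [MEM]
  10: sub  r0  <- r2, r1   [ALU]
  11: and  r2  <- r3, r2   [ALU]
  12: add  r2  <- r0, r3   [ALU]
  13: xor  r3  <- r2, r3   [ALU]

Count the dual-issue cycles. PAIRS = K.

PAIRS = 3

c0: i0,i1 mulh.MUL add.ALU  dual
c1: i2,i3 sll.ALU st.MEM  dual
c2: i4 sll.ALU  RAW r2
c3: i5 bne.BR  no-port BR/MEM
c4: i6 ld.MEM  no-port MEM/BR
c5: i7 bne.BR  no-port BR/MEM
c6: i8 ld.MEM  no-port MEM/MEM
c7: i9 ld.MEM  RAW r1
c8: i10,i11 sub.ALU and.ALU  dual
c9: i12 add.ALU  RAW r2
c10: i13 xor.ALU  tail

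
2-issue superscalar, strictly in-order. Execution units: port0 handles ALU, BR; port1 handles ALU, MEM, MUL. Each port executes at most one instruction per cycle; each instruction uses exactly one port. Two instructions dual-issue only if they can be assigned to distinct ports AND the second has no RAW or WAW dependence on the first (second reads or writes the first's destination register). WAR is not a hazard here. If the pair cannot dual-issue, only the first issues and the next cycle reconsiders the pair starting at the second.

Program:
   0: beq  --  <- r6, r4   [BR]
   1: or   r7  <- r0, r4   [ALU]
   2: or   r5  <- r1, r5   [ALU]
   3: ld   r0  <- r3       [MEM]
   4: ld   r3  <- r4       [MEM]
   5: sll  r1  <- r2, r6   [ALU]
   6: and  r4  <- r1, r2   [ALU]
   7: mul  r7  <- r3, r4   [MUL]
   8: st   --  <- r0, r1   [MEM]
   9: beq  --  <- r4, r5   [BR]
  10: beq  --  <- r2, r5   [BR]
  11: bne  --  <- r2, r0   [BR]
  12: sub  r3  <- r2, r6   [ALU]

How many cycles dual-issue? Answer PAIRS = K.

PAIRS = 5

c0: i0+i1 beq.BR+or.ALU  dual
c1: i2+i3 or.ALU+ld.MEM  dual
c2: i4+i5 ld.MEM+sll.ALU  dual
c3: i6 and.ALU  RAW r4
c4: i7 mul.MUL  no-port MUL/MEM
c5: i8+i9 st.MEM+beq.BR  dual
c6: i10 beq.BR  no-port BR/BR
c7: i11+i12 bne.BR+sub.ALU  dual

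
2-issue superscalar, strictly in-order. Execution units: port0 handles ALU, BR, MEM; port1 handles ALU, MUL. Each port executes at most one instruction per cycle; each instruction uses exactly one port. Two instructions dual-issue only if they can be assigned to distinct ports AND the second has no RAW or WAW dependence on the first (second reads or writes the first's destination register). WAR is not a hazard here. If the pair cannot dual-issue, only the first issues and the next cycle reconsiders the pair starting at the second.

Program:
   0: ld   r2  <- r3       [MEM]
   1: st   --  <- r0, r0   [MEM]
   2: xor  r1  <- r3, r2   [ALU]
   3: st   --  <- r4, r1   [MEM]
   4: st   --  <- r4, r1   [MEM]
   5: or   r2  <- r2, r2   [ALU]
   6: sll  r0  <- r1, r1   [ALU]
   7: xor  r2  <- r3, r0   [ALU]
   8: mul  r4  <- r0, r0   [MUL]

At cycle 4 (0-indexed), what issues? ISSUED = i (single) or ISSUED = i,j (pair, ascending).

0. ld.MEM @i0  | no-port MEM/MEM
1. st.MEM/xor.ALU @i1&i2  | 2-wide
2. st.MEM @i3  | no-port MEM/MEM
3. st.MEM/or.ALU @i4&i5  | 2-wide
4. sll.ALU @i6  | RAW r0
5. xor.ALU/mul.MUL @i7&i8  | 2-wide

ISSUED = 6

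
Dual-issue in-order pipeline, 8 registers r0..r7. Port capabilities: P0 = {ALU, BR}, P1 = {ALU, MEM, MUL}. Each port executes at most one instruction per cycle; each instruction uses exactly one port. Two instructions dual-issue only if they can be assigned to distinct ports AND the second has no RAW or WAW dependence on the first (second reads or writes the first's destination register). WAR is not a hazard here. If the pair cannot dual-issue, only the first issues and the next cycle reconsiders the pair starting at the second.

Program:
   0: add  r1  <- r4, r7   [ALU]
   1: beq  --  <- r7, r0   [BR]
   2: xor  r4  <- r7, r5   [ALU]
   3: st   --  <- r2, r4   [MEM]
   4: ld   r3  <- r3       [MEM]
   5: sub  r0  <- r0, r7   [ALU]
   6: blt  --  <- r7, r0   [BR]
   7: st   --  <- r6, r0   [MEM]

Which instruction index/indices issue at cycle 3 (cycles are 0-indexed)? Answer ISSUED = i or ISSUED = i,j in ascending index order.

ISSUED = 4,5

t=0 i0,i1:add/beq ; dual
t=1 i2:xor ; RAW r4
t=2 i3:st ; no-port MEM/MEM
t=3 i4,i5:ld/sub ; dual
t=4 i6,i7:blt/st ; dual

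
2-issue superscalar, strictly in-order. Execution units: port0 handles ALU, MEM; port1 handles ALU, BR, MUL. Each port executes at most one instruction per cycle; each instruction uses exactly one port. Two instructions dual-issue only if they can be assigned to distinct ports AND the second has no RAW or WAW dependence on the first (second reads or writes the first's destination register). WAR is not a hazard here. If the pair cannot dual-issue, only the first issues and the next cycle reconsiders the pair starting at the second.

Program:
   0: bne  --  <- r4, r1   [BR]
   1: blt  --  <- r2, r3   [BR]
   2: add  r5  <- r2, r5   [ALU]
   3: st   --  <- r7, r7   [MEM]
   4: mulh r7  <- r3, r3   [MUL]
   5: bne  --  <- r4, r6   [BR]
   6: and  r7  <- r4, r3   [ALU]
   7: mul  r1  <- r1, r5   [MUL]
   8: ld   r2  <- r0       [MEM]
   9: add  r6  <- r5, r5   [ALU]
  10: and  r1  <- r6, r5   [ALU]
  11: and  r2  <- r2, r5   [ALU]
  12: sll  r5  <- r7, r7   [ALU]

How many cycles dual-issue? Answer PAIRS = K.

PAIRS = 5

[0] i0  bne  -- no-port BR/BR
[1] i1&i2  blt+add  -- 2-wide
[2] i3&i4  st+mulh  -- 2-wide
[3] i5&i6  bne+and  -- 2-wide
[4] i7&i8  mul+ld  -- 2-wide
[5] i9  add  -- RAW r6
[6] i10&i11  and+and  -- 2-wide
[7] i12  sll  -- tail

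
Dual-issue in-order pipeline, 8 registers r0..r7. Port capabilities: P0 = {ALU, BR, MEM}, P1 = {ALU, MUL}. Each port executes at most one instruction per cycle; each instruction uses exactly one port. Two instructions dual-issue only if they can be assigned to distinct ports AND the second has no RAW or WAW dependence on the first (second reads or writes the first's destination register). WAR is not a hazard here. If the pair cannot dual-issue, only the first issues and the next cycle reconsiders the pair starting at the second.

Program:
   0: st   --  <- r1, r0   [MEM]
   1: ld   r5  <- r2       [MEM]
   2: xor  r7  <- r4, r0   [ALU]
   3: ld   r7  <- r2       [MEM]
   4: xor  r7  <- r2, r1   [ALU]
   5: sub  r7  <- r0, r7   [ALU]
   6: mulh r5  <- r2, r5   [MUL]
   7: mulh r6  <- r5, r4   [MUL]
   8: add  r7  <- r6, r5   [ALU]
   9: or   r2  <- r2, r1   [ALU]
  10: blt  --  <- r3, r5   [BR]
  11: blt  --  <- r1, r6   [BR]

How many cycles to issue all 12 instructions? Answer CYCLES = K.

0. st @i0  | no-port MEM/MEM
1. ld;xor @i1/i2  | pair
2. ld @i3  | WAW r7
3. xor @i4  | RAW+WAW r7
4. sub;mulh @i5/i6  | pair
5. mulh @i7  | RAW r6
6. add;or @i8/i9  | pair
7. blt @i10  | no-port BR/BR
8. blt @i11  | tail

CYCLES = 9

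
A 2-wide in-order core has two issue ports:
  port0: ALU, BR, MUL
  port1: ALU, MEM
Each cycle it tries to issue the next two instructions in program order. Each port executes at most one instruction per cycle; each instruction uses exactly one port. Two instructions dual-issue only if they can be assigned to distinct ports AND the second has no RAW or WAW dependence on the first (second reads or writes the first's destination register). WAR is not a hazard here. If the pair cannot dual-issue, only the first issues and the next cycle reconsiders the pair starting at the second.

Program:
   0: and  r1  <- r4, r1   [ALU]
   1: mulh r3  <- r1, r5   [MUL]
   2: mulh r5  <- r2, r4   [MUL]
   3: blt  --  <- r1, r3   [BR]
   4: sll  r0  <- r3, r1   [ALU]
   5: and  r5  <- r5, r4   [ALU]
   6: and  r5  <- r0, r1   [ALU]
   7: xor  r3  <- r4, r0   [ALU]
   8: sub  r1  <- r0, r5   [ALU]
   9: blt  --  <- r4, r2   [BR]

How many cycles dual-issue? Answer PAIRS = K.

PAIRS = 3

  cy0 -> i0 (and.ALU) RAW r1
  cy1 -> i1 (mulh.MUL) no-port MUL/MUL
  cy2 -> i2 (mulh.MUL) no-port MUL/BR
  cy3 -> i3,i4 (blt.BR+sll.ALU) pair
  cy4 -> i5 (and.ALU) WAW r5
  cy5 -> i6,i7 (and.ALU+xor.ALU) pair
  cy6 -> i8,i9 (sub.ALU+blt.BR) pair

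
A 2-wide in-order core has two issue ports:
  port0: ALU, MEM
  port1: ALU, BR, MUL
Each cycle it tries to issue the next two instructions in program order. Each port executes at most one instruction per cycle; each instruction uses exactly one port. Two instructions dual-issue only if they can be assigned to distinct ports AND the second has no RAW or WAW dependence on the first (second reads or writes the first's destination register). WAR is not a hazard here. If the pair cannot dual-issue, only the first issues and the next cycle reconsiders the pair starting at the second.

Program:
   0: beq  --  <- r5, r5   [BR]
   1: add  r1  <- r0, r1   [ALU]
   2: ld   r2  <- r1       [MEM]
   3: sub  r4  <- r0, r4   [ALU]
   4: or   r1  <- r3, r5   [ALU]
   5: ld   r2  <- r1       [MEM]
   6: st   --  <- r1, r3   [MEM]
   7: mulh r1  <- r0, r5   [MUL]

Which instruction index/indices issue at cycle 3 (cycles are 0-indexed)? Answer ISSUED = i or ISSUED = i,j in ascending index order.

ISSUED = 5

[0] i0+i1  beq;add  -- dual
[1] i2+i3  ld;sub  -- dual
[2] i4  or  -- RAW r1
[3] i5  ld  -- no-port MEM/MEM
[4] i6+i7  st;mulh  -- dual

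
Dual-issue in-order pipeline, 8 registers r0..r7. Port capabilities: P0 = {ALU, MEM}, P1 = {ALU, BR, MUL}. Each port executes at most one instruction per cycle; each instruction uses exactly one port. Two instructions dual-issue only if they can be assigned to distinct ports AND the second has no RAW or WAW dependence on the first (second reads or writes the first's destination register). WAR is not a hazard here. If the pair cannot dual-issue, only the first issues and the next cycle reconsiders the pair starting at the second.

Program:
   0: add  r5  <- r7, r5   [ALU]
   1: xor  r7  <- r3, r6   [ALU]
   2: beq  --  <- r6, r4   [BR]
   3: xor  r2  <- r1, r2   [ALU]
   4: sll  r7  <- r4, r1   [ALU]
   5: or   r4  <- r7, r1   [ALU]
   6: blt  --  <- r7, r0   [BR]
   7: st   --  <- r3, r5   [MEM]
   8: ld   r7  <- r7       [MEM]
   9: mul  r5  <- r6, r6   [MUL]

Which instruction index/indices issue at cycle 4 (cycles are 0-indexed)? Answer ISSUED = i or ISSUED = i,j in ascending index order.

ISSUED = 7

[0] i0&i1  add;xor  -- dual
[1] i2&i3  beq;xor  -- dual
[2] i4  sll  -- RAW r7
[3] i5&i6  or;blt  -- dual
[4] i7  st  -- no-port MEM/MEM
[5] i8&i9  ld;mul  -- dual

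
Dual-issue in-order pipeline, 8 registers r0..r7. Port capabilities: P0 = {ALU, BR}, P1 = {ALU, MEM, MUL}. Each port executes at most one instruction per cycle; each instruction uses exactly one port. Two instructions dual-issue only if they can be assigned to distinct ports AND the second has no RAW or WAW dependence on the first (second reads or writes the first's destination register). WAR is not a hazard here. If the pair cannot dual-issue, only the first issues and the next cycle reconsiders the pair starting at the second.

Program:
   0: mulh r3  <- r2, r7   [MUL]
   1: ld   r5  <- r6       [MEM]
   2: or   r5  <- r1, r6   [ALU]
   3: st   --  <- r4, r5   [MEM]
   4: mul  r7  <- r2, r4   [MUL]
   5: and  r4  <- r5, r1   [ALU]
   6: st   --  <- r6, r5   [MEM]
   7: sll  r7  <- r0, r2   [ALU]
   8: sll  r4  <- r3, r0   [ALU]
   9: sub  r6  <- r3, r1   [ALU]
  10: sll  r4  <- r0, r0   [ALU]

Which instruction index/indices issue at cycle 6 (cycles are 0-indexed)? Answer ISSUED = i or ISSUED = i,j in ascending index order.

ISSUED = 8,9

[0] i0  mulh  -- no-port MUL/MEM
[1] i1  ld  -- WAW r5
[2] i2  or  -- RAW r5
[3] i3  st  -- no-port MEM/MUL
[4] i4/i5  mul/and  -- dual
[5] i6/i7  st/sll  -- dual
[6] i8/i9  sll/sub  -- dual
[7] i10  sll  -- tail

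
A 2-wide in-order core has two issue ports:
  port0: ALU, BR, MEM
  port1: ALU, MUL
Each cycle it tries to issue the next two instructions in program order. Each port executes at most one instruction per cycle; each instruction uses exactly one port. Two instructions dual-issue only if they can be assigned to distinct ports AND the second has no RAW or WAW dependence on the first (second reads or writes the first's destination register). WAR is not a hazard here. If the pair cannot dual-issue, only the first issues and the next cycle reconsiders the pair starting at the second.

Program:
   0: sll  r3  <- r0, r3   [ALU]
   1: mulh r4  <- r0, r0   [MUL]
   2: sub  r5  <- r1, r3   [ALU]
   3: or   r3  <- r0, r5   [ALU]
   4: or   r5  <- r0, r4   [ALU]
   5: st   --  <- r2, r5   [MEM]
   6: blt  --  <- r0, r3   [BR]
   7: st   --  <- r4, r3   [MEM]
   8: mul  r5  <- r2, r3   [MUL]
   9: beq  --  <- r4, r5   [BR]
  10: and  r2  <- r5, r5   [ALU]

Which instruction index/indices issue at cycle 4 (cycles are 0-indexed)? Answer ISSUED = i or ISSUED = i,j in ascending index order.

ISSUED = 6

  cy0 -> i0&i1 (sll;mulh) dual
  cy1 -> i2 (sub) RAW r5
  cy2 -> i3&i4 (or;or) dual
  cy3 -> i5 (st) no-port MEM/BR
  cy4 -> i6 (blt) no-port BR/MEM
  cy5 -> i7&i8 (st;mul) dual
  cy6 -> i9&i10 (beq;and) dual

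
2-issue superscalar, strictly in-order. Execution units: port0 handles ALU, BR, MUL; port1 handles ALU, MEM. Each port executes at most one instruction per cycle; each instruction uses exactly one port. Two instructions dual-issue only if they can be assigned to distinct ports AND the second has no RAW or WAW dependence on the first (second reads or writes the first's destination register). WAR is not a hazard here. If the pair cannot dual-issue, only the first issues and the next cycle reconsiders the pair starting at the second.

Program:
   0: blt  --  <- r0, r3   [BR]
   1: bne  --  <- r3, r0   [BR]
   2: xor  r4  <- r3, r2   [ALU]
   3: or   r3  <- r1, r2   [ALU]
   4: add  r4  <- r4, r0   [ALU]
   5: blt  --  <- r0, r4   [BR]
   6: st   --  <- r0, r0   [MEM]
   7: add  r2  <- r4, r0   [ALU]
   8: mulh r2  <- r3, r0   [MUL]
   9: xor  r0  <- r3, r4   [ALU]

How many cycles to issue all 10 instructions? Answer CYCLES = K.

CYCLES = 6

#0 head=0: blt i0 no-port BR/BR
#1 head=1: bne+xor i1+i2 dual
#2 head=3: or+add i3+i4 dual
#3 head=5: blt+st i5+i6 dual
#4 head=7: add i7 WAW r2
#5 head=8: mulh+xor i8+i9 dual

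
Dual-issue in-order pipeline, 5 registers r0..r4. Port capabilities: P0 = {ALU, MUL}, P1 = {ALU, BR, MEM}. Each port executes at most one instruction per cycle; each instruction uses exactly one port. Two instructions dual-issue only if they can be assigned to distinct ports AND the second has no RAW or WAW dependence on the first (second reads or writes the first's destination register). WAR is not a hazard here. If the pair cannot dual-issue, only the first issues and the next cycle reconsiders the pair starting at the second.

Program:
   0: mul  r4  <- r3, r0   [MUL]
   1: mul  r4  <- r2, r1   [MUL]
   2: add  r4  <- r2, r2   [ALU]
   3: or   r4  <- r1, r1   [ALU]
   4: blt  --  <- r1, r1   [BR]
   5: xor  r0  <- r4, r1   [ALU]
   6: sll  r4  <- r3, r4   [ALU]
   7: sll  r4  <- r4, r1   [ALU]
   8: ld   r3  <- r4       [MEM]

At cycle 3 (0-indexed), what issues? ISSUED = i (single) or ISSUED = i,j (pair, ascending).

ISSUED = 3,4

t=0 i0:mul ; no-port MUL/MUL
t=1 i1:mul ; WAW r4
t=2 i2:add ; WAW r4
t=3 i3,i4:or/blt ; 2-wide
t=4 i5,i6:xor/sll ; 2-wide
t=5 i7:sll ; RAW r4
t=6 i8:ld ; tail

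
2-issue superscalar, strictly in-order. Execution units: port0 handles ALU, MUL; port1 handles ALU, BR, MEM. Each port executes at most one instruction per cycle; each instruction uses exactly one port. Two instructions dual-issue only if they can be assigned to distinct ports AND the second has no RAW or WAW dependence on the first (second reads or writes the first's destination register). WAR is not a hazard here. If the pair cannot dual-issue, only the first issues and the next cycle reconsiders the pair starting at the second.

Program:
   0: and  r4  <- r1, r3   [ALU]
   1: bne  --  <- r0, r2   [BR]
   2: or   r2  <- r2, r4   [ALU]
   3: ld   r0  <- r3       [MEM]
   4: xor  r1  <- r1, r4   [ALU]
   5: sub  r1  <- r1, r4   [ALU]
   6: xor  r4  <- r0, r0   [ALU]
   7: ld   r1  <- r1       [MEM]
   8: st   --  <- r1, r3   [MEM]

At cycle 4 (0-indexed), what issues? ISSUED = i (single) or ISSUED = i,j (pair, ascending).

ISSUED = 7

c0: i0/i1 and;bne  2-wide
c1: i2/i3 or;ld  2-wide
c2: i4 xor  RAW+WAW r1
c3: i5/i6 sub;xor  2-wide
c4: i7 ld  no-port MEM/MEM
c5: i8 st  tail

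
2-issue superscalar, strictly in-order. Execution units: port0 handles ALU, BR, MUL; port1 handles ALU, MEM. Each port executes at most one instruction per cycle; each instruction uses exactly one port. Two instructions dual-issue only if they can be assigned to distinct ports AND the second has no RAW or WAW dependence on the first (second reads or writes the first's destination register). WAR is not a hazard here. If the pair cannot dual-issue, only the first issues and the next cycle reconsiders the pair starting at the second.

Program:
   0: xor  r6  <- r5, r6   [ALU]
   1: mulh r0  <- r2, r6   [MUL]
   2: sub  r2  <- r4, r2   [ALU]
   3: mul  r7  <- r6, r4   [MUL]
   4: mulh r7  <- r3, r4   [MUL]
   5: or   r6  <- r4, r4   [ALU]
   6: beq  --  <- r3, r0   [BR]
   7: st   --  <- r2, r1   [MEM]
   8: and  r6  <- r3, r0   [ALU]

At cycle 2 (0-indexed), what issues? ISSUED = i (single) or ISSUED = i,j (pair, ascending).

0. xor @i0  | RAW r6
1. mulh sub @i1,i2  | dual
2. mul @i3  | no-port MUL/MUL
3. mulh or @i4,i5  | dual
4. beq st @i6,i7  | dual
5. and @i8  | tail

ISSUED = 3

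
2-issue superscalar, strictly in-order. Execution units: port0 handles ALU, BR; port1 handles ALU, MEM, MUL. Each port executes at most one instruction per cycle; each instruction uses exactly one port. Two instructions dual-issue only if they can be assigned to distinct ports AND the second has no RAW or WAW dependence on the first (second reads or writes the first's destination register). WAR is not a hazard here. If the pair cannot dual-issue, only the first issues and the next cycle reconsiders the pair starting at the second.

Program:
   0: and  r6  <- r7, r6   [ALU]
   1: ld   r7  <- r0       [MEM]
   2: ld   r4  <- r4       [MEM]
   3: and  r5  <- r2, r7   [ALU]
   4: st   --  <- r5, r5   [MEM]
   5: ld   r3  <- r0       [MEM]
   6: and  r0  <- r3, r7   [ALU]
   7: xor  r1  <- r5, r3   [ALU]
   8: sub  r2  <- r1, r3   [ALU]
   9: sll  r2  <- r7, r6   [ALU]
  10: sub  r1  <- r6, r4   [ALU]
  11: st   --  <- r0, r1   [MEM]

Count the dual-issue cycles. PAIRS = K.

PAIRS = 4

#0 head=0: and+ld i0/i1 2-wide
#1 head=2: ld+and i2/i3 2-wide
#2 head=4: st i4 no-port MEM/MEM
#3 head=5: ld i5 RAW r3
#4 head=6: and+xor i6/i7 2-wide
#5 head=8: sub i8 WAW r2
#6 head=9: sll+sub i9/i10 2-wide
#7 head=11: st i11 tail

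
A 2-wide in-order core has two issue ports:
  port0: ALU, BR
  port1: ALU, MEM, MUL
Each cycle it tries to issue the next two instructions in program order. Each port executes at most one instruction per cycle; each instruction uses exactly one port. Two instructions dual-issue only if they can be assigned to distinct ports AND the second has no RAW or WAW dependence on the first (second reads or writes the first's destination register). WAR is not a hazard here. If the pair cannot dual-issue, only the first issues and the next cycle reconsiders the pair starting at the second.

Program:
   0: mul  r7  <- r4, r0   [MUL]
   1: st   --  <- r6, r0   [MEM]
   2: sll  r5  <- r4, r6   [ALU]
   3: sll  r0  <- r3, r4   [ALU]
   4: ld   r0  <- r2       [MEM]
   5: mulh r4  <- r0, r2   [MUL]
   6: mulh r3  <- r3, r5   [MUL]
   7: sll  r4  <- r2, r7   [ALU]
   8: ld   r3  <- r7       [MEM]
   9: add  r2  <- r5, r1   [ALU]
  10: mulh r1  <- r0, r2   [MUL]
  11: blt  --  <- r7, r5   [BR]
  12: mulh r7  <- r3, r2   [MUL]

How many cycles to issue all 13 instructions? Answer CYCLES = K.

t=0 i0:mul.MUL ; no-port MUL/MEM
t=1 i1,i2:st.MEM/sll.ALU ; pair
t=2 i3:sll.ALU ; WAW r0
t=3 i4:ld.MEM ; no-port MEM/MUL
t=4 i5:mulh.MUL ; no-port MUL/MUL
t=5 i6,i7:mulh.MUL/sll.ALU ; pair
t=6 i8,i9:ld.MEM/add.ALU ; pair
t=7 i10,i11:mulh.MUL/blt.BR ; pair
t=8 i12:mulh.MUL ; tail

CYCLES = 9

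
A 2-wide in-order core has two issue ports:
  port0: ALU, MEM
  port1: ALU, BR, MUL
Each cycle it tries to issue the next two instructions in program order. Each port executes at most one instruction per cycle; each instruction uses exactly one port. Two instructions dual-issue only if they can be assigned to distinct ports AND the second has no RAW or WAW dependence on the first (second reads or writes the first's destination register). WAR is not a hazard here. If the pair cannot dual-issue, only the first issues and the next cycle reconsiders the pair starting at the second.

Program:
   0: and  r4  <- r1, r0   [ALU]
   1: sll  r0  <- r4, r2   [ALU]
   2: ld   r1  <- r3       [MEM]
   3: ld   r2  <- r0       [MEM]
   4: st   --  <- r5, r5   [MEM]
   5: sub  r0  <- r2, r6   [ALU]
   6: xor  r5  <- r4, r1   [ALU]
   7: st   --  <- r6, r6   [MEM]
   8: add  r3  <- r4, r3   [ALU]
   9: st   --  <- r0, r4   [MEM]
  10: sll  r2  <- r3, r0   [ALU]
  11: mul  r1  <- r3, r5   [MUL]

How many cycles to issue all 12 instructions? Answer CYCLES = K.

0. and.ALU @i0  | RAW r4
1. sll.ALU+ld.MEM @i1+i2  | 2-wide
2. ld.MEM @i3  | no-port MEM/MEM
3. st.MEM+sub.ALU @i4+i5  | 2-wide
4. xor.ALU+st.MEM @i6+i7  | 2-wide
5. add.ALU+st.MEM @i8+i9  | 2-wide
6. sll.ALU+mul.MUL @i10+i11  | 2-wide

CYCLES = 7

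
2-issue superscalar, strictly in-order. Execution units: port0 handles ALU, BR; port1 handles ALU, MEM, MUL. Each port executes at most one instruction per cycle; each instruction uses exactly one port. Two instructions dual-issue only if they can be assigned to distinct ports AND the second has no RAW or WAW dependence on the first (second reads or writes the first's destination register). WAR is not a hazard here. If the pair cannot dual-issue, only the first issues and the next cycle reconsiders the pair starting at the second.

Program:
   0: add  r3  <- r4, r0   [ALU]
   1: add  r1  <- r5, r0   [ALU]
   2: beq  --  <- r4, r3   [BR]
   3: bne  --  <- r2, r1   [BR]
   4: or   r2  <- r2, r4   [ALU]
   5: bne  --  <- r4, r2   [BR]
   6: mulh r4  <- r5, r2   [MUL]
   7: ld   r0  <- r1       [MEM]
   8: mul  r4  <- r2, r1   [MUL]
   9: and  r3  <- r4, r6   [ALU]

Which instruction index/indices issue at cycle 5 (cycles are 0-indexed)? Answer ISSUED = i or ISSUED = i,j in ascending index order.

[0] i0+i1  add/add  -- 2-wide
[1] i2  beq  -- no-port BR/BR
[2] i3+i4  bne/or  -- 2-wide
[3] i5+i6  bne/mulh  -- 2-wide
[4] i7  ld  -- no-port MEM/MUL
[5] i8  mul  -- RAW r4
[6] i9  and  -- tail

ISSUED = 8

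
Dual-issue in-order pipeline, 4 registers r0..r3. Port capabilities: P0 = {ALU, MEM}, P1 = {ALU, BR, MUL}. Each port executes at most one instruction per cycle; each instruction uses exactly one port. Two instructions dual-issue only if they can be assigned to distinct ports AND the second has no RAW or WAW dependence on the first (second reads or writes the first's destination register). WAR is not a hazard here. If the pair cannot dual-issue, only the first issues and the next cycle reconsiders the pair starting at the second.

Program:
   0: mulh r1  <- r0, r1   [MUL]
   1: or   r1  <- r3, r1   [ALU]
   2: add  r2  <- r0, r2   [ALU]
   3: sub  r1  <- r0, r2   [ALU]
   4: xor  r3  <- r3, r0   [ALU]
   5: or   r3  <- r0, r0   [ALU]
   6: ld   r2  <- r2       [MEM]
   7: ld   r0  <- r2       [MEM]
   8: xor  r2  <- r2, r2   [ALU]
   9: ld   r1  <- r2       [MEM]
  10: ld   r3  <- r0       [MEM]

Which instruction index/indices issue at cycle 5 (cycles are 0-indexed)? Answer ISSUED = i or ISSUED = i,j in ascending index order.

  cy0 -> i0 (mulh.MUL) RAW+WAW r1
  cy1 -> i1+i2 (or.ALU;add.ALU) pair
  cy2 -> i3+i4 (sub.ALU;xor.ALU) pair
  cy3 -> i5+i6 (or.ALU;ld.MEM) pair
  cy4 -> i7+i8 (ld.MEM;xor.ALU) pair
  cy5 -> i9 (ld.MEM) no-port MEM/MEM
  cy6 -> i10 (ld.MEM) tail

ISSUED = 9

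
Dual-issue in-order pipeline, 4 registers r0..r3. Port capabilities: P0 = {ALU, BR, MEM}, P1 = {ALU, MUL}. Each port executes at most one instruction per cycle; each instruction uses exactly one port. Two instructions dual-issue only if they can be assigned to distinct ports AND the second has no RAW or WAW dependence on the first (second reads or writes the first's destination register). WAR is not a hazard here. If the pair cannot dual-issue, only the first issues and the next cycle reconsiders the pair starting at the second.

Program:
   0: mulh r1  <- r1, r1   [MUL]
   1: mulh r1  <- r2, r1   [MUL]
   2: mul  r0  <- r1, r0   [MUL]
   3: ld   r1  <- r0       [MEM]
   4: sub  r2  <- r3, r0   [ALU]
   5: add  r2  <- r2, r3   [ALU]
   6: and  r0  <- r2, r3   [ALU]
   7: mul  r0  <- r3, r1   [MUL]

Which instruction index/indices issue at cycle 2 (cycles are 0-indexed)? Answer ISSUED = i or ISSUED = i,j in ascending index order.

t=0 i0:mulh ; no-port MUL/MUL
t=1 i1:mulh ; no-port MUL/MUL
t=2 i2:mul ; RAW r0
t=3 i3+i4:ld sub ; 2-wide
t=4 i5:add ; RAW r2
t=5 i6:and ; WAW r0
t=6 i7:mul ; tail

ISSUED = 2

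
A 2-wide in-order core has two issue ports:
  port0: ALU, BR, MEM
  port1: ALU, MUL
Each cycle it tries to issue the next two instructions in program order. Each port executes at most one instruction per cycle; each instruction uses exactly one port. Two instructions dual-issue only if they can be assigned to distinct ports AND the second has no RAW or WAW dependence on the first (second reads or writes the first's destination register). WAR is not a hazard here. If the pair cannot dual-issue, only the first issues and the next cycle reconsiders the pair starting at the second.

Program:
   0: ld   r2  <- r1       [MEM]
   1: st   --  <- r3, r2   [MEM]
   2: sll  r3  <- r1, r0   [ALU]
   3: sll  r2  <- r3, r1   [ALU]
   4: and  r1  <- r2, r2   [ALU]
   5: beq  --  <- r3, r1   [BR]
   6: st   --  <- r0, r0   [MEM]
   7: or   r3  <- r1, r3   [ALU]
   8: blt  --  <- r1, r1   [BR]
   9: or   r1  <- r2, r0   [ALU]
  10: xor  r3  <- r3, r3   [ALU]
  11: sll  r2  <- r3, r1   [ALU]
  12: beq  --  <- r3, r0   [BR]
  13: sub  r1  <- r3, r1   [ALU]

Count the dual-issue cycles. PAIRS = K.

PAIRS = 4

c0: i0 ld  no-port MEM/MEM
c1: i1+i2 st+sll  2-wide
c2: i3 sll  RAW r2
c3: i4 and  RAW r1
c4: i5 beq  no-port BR/MEM
c5: i6+i7 st+or  2-wide
c6: i8+i9 blt+or  2-wide
c7: i10 xor  RAW r3
c8: i11+i12 sll+beq  2-wide
c9: i13 sub  tail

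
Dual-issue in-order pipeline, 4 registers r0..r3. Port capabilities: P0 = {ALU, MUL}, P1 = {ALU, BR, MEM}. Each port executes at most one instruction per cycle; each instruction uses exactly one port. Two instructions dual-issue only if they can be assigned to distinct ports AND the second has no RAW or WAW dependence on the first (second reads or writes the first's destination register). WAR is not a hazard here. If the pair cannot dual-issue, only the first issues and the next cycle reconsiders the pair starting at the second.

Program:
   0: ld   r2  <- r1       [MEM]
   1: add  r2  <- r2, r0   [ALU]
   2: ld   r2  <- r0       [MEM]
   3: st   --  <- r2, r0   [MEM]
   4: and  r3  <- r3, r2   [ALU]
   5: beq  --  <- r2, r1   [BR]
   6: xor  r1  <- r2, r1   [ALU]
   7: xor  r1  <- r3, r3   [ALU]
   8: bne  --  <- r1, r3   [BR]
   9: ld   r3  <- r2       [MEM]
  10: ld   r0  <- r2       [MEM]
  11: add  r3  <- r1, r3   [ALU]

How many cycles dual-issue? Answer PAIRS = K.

  cy0 -> i0 (ld.MEM) RAW+WAW r2
  cy1 -> i1 (add.ALU) WAW r2
  cy2 -> i2 (ld.MEM) no-port MEM/MEM
  cy3 -> i3,i4 (st.MEM;and.ALU) dual
  cy4 -> i5,i6 (beq.BR;xor.ALU) dual
  cy5 -> i7 (xor.ALU) RAW r1
  cy6 -> i8 (bne.BR) no-port BR/MEM
  cy7 -> i9 (ld.MEM) no-port MEM/MEM
  cy8 -> i10,i11 (ld.MEM;add.ALU) dual

PAIRS = 3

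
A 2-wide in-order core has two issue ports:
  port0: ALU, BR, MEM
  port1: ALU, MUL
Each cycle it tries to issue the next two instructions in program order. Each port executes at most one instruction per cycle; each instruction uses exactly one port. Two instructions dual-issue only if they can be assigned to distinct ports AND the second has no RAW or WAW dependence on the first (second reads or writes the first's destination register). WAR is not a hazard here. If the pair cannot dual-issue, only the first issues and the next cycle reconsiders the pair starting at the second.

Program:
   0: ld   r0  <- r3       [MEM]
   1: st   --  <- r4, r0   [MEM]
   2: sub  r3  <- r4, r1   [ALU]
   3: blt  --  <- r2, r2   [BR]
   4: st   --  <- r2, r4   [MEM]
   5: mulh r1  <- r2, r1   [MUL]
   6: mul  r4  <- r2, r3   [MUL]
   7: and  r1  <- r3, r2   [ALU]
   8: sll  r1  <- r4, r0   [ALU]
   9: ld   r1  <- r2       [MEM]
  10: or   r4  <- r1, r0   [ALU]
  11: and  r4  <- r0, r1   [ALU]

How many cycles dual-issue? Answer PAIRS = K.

  cy0 -> i0 (ld) no-port MEM/MEM
  cy1 -> i1/i2 (st/sub) 2-wide
  cy2 -> i3 (blt) no-port BR/MEM
  cy3 -> i4/i5 (st/mulh) 2-wide
  cy4 -> i6/i7 (mul/and) 2-wide
  cy5 -> i8 (sll) WAW r1
  cy6 -> i9 (ld) RAW r1
  cy7 -> i10 (or) WAW r4
  cy8 -> i11 (and) tail

PAIRS = 3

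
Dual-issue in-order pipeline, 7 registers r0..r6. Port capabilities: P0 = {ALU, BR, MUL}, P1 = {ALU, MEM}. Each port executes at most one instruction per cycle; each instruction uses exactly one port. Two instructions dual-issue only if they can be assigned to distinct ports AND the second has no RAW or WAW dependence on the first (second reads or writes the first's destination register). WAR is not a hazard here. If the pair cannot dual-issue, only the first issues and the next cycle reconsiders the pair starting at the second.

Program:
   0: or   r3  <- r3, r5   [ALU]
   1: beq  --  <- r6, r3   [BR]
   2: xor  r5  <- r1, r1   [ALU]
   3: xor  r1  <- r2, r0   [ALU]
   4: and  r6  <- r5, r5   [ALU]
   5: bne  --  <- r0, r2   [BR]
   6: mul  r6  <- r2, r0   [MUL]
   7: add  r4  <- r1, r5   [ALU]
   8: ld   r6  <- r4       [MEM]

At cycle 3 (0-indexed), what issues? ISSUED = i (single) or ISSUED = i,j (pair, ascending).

#0 head=0: or.ALU i0 RAW r3
#1 head=1: beq.BR/xor.ALU i1,i2 2-wide
#2 head=3: xor.ALU/and.ALU i3,i4 2-wide
#3 head=5: bne.BR i5 no-port BR/MUL
#4 head=6: mul.MUL/add.ALU i6,i7 2-wide
#5 head=8: ld.MEM i8 tail

ISSUED = 5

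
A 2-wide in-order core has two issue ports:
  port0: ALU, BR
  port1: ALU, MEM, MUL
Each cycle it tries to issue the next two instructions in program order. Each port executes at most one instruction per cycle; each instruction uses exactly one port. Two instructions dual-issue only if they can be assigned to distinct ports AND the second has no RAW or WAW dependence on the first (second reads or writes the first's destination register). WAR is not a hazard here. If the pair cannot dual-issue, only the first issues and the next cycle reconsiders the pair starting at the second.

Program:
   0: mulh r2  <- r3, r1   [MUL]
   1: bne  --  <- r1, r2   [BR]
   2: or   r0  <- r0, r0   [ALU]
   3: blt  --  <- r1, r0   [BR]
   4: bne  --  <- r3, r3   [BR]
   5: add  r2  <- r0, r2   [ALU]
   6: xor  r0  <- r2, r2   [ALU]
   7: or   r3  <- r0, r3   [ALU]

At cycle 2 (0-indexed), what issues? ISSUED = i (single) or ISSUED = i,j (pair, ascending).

ISSUED = 3

t=0 i0:mulh ; RAW r2
t=1 i1&i2:bne/or ; 2-wide
t=2 i3:blt ; no-port BR/BR
t=3 i4&i5:bne/add ; 2-wide
t=4 i6:xor ; RAW r0
t=5 i7:or ; tail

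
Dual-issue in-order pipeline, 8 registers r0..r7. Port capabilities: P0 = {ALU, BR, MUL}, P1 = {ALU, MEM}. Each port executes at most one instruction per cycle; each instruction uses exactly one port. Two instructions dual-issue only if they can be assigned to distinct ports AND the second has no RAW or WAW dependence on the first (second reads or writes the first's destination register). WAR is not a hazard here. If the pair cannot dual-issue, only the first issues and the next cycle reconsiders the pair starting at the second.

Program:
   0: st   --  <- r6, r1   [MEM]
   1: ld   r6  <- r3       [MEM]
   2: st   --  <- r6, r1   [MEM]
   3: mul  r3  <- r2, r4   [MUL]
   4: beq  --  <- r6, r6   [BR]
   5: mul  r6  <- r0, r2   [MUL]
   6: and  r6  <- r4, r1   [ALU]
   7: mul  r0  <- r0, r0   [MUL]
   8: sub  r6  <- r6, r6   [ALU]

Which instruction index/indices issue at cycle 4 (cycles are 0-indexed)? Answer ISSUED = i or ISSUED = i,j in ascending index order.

ISSUED = 5

t=0 i0:st ; no-port MEM/MEM
t=1 i1:ld ; no-port MEM/MEM
t=2 i2/i3:st/mul ; 2-wide
t=3 i4:beq ; no-port BR/MUL
t=4 i5:mul ; WAW r6
t=5 i6/i7:and/mul ; 2-wide
t=6 i8:sub ; tail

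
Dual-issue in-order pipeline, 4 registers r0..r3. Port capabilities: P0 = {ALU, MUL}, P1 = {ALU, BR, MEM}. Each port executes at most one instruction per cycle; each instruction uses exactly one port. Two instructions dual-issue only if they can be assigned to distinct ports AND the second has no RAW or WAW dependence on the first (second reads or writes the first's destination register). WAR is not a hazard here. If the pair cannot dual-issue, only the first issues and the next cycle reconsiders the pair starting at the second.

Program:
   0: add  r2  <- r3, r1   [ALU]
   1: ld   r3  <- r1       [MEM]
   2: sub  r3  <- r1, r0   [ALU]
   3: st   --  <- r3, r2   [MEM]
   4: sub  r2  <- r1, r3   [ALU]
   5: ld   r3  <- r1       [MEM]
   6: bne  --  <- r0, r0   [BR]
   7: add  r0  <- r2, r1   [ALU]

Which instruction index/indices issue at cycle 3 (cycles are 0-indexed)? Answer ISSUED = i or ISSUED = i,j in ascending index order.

  cy0 -> i0/i1 (add ld) dual
  cy1 -> i2 (sub) RAW r3
  cy2 -> i3/i4 (st sub) dual
  cy3 -> i5 (ld) no-port MEM/BR
  cy4 -> i6/i7 (bne add) dual

ISSUED = 5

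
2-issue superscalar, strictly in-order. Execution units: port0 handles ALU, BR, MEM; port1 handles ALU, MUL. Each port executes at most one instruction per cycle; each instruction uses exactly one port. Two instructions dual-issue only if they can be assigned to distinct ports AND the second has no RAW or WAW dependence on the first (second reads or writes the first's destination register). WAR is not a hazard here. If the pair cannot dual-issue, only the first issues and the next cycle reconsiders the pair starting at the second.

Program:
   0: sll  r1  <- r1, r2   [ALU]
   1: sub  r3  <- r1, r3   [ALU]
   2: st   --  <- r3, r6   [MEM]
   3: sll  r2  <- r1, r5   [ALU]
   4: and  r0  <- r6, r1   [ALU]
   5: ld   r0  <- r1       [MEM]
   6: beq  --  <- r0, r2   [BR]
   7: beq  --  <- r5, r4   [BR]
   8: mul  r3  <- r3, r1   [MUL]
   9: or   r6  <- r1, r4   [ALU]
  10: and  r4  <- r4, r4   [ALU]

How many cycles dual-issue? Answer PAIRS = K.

[0] i0  sll  -- RAW r1
[1] i1  sub  -- RAW r3
[2] i2,i3  st/sll  -- 2-wide
[3] i4  and  -- WAW r0
[4] i5  ld  -- no-port MEM/BR
[5] i6  beq  -- no-port BR/BR
[6] i7,i8  beq/mul  -- 2-wide
[7] i9,i10  or/and  -- 2-wide

PAIRS = 3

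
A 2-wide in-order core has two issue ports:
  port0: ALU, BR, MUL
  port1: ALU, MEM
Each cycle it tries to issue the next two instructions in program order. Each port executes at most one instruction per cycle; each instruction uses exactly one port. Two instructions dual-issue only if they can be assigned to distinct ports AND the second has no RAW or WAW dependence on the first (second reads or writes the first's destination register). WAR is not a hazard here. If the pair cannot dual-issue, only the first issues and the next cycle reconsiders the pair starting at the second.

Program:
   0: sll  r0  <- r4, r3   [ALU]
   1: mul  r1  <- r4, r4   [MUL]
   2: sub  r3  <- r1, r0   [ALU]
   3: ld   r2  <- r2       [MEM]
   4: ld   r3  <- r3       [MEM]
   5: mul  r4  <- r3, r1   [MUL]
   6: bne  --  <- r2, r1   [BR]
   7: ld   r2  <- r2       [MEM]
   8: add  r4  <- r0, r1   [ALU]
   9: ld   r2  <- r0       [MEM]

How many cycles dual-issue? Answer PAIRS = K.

[0] i0&i1  sll;mul  -- pair
[1] i2&i3  sub;ld  -- pair
[2] i4  ld  -- RAW r3
[3] i5  mul  -- no-port MUL/BR
[4] i6&i7  bne;ld  -- pair
[5] i8&i9  add;ld  -- pair

PAIRS = 4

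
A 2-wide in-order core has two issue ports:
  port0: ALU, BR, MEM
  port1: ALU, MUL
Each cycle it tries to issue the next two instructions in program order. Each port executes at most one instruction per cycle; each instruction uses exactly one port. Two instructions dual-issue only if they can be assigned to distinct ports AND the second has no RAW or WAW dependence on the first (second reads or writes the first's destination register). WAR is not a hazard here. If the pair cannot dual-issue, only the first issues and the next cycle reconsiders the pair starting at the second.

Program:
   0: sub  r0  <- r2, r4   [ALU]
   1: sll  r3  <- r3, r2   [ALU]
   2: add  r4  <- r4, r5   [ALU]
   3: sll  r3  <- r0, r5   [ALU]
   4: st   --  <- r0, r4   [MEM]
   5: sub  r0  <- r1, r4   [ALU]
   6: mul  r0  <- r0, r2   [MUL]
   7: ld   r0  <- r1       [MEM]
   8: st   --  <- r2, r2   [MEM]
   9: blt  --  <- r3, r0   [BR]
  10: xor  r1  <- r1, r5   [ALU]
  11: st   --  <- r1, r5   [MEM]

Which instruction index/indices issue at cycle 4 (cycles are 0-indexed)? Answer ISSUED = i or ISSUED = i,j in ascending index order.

#0 head=0: sub.ALU/sll.ALU i0/i1 pair
#1 head=2: add.ALU/sll.ALU i2/i3 pair
#2 head=4: st.MEM/sub.ALU i4/i5 pair
#3 head=6: mul.MUL i6 WAW r0
#4 head=7: ld.MEM i7 no-port MEM/MEM
#5 head=8: st.MEM i8 no-port MEM/BR
#6 head=9: blt.BR/xor.ALU i9/i10 pair
#7 head=11: st.MEM i11 tail

ISSUED = 7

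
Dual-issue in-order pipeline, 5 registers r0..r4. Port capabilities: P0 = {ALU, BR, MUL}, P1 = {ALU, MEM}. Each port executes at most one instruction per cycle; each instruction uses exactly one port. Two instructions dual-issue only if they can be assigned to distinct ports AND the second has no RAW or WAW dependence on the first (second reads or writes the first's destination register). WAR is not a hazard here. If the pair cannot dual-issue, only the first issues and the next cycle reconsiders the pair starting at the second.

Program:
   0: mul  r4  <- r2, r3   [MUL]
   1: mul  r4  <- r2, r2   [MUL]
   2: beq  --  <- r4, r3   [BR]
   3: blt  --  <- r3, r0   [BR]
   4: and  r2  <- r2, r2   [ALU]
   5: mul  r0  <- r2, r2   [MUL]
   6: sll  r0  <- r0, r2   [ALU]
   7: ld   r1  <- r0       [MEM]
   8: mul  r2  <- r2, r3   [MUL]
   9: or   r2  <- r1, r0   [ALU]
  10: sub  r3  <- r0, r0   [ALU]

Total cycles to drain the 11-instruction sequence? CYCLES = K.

0. mul.MUL @i0  | no-port MUL/MUL
1. mul.MUL @i1  | no-port MUL/BR
2. beq.BR @i2  | no-port BR/BR
3. blt.BR and.ALU @i3+i4  | dual
4. mul.MUL @i5  | RAW+WAW r0
5. sll.ALU @i6  | RAW r0
6. ld.MEM mul.MUL @i7+i8  | dual
7. or.ALU sub.ALU @i9+i10  | dual

CYCLES = 8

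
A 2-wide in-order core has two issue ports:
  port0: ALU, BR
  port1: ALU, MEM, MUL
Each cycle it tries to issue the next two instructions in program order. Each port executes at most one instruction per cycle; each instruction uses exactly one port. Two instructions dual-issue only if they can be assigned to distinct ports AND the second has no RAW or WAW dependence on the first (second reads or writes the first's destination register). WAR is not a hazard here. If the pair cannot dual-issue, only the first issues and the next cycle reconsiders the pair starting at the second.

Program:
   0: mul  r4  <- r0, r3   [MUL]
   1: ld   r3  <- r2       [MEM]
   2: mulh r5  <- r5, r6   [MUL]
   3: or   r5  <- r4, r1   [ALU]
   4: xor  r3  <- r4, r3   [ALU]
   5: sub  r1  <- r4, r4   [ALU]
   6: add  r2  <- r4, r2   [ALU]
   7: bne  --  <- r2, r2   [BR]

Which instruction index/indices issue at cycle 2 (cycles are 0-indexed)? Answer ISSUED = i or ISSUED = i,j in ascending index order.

ISSUED = 2

0. mul.MUL @i0  | no-port MUL/MEM
1. ld.MEM @i1  | no-port MEM/MUL
2. mulh.MUL @i2  | WAW r5
3. or.ALU;xor.ALU @i3+i4  | dual
4. sub.ALU;add.ALU @i5+i6  | dual
5. bne.BR @i7  | tail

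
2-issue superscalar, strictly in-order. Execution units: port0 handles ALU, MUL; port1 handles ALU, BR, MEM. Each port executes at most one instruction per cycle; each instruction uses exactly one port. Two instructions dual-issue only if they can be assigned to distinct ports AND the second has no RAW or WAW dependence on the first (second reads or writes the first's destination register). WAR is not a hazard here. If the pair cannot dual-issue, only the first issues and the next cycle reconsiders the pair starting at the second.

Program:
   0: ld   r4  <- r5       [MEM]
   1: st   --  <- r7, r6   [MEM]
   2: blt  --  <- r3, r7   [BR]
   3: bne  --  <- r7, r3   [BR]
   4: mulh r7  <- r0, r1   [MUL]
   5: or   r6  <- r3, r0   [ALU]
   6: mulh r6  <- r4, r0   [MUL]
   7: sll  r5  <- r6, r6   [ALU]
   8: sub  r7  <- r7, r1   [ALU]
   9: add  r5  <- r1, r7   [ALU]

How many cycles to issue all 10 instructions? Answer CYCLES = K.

CYCLES = 8

#0 head=0: ld i0 no-port MEM/MEM
#1 head=1: st i1 no-port MEM/BR
#2 head=2: blt i2 no-port BR/BR
#3 head=3: bne+mulh i3/i4 2-wide
#4 head=5: or i5 WAW r6
#5 head=6: mulh i6 RAW r6
#6 head=7: sll+sub i7/i8 2-wide
#7 head=9: add i9 tail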